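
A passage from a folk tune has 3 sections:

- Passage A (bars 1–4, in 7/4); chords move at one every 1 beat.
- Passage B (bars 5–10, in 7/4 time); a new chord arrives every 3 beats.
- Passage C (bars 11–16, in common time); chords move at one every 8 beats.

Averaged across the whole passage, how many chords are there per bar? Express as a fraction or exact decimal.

45/16 chords per bar

A: 4 bars of 7 beats is 28 beats; at 1 beat each that's 28 chords.
B: 6 bars of 7 beats is 42 beats; at 3 beats each that's 14 chords.
C: 6 bars of 4 beats is 24 beats; at 8 beats each that's 3 chords.
Overall: 45 chords over 16 bars → 45/16 = 45/16 chords per bar.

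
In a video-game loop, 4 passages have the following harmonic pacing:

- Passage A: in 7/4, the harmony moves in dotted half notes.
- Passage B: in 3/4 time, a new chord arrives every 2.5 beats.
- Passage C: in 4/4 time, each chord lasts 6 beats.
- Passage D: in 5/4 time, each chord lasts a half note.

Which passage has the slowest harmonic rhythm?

Passage C

A: each chord is 3 beats in 7/4, so 7/3 per bar.
B: each chord is 2.5 beats in 3/4, so 1.2 per bar.
C: each chord is 6 beats in 4/4, so 2/3 per bar.
D: each chord is 2 beats in 5/4, so 2.5 per bar.
Slowest is C at 2/3 chords/bar.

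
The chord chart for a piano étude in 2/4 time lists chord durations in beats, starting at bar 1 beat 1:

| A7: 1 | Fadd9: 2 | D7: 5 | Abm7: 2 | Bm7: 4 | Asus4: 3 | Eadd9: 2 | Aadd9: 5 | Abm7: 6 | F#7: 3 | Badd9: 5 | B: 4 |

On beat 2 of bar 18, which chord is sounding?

Badd9

Beat 2 of bar 18 is beat (18−1)×2 + 2 = 36 overall.
Running totals: A7 ends at 1, Fadd9 ends at 3, D7 ends at 8, Abm7 ends at 10, Bm7 ends at 14, Asus4 ends at 17, Eadd9 ends at 19, Aadd9 ends at 24, Abm7 ends at 30, F#7 ends at 33, Badd9 ends at 38.
Beat 36 falls within Badd9.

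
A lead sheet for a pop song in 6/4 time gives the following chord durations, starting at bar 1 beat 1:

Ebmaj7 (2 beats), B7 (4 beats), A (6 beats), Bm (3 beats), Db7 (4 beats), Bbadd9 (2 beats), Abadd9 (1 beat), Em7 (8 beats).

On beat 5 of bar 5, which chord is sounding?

Em7

Beat 5 of bar 5 is beat (5−1)×6 + 5 = 29 overall.
Running totals: Ebmaj7 ends at 2, B7 ends at 6, A ends at 12, Bm ends at 15, Db7 ends at 19, Bbadd9 ends at 21, Abadd9 ends at 22, Em7 ends at 30.
Beat 29 falls within Em7.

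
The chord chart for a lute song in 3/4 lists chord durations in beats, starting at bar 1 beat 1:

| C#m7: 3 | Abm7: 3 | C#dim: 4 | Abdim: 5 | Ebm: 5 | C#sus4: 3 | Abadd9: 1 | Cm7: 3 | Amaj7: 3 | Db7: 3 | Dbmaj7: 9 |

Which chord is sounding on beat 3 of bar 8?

Abadd9

Beat 3 of bar 8 is beat (8−1)×3 + 3 = 24 overall.
Running totals: C#m7 ends at 3, Abm7 ends at 6, C#dim ends at 10, Abdim ends at 15, Ebm ends at 20, C#sus4 ends at 23, Abadd9 ends at 24.
Beat 24 falls within Abadd9.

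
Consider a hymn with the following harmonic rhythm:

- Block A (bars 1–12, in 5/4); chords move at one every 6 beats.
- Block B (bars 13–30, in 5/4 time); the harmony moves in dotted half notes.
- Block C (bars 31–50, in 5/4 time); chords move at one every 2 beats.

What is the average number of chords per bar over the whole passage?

A: 12 bars of 5 beats is 60 beats; at 6 beats each that's 10 chords.
B: 18 bars of 5 beats is 90 beats; at 3 beats each that's 30 chords.
C: 20 bars of 5 beats is 100 beats; at 2 beats each that's 50 chords.
Overall: 90 chords over 50 bars → 90/50 = 1.8 chords per bar.

1.8 chords per bar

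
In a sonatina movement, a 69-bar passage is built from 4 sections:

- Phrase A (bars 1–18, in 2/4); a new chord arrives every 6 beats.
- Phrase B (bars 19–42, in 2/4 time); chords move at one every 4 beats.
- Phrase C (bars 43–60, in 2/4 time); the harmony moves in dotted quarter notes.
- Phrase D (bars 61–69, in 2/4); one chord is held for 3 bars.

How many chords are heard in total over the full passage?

A has 36 beats and chords last 6 each, so 6 chords.
B has 48 beats and chords last 4 each, so 12 chords.
C has 36 beats and chords last 1.5 each, so 24 chords.
D has 18 beats and chords last 6 each, so 3 chords.
Total: 6 + 12 + 24 + 3 = 45.

45 chords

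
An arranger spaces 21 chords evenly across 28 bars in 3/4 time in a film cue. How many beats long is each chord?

4 beats

28 bars × 3 beats/bar = 84 beats total.
84 beats ÷ 21 chords = 4 beats per chord.
(That is a whole note.)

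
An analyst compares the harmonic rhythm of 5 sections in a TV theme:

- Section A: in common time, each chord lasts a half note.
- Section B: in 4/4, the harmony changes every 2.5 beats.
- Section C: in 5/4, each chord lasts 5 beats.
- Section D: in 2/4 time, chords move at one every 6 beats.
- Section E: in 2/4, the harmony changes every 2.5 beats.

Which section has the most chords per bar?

Section A

A: 4/2 = 2 chords/bar.
B: 4/2.5 = 1.6 chords/bar.
C: 5/5 = 1 chord/bar.
D: 2/6 = 1/3 chords/bar.
E: 2/2.5 = 0.8 chords/bar.
Fastest is A at 2 chords/bar.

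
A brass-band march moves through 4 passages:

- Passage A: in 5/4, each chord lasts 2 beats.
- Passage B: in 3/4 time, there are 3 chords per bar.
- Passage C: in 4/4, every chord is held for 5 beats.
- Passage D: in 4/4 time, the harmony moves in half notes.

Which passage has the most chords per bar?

Passage B

A: each chord is 2 beats in 5/4, so 2.5 per bar.
B: each chord is 1 beat in 3/4, so 3 per bar.
C: each chord is 5 beats in 4/4, so 0.8 per bar.
D: each chord is 2 beats in 4/4, so 2 per bar.
Fastest is B at 3 chords/bar.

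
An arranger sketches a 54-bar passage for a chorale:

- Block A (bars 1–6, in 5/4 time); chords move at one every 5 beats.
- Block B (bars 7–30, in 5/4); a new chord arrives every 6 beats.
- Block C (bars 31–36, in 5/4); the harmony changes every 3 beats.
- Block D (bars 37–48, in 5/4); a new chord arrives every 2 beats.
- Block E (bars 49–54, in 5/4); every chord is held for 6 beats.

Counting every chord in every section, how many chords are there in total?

71 chords

A: 6·5 = 30 beats, 30/5 = 6 chords.
B: 24·5 = 120 beats, 120/6 = 20 chords.
C: 6·5 = 30 beats, 30/3 = 10 chords.
D: 12·5 = 60 beats, 60/2 = 30 chords.
E: 6·5 = 30 beats, 30/6 = 5 chords.
Total: 6 + 20 + 10 + 30 + 5 = 71.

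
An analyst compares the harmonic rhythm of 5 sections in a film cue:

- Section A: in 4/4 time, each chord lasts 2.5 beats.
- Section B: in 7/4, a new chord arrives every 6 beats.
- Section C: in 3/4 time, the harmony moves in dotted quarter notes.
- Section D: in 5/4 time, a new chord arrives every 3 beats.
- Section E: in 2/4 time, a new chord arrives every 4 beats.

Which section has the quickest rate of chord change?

A: each chord is 2.5 beats in 4/4, so 1.6 per bar.
B: each chord is 6 beats in 7/4, so 7/6 per bar.
C: each chord is 1.5 beats in 3/4, so 2 per bar.
D: each chord is 3 beats in 5/4, so 5/3 per bar.
E: each chord is 4 beats in 2/4, so 0.5 per bar.
Fastest is C at 2 chords/bar.

Section C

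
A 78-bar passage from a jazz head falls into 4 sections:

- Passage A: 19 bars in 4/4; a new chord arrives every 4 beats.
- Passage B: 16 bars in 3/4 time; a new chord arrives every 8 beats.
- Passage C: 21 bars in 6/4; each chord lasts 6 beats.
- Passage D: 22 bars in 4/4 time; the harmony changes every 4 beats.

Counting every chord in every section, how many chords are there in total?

68 chords

A has 76 beats and chords last 4 each, so 19 chords.
B has 48 beats and chords last 8 each, so 6 chords.
C has 126 beats and chords last 6 each, so 21 chords.
D has 88 beats and chords last 4 each, so 22 chords.
Total: 19 + 6 + 21 + 22 = 68.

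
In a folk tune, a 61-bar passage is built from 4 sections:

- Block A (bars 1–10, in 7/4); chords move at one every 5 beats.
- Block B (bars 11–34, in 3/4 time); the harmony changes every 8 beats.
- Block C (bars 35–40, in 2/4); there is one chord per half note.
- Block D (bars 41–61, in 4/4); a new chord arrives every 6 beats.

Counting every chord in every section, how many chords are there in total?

43 chords

A: 10·7 = 70 beats, 70/5 = 14 chords.
B: 24·3 = 72 beats, 72/8 = 9 chords.
C: 6·2 = 12 beats, 12/2 = 6 chords.
D: 21·4 = 84 beats, 84/6 = 14 chords.
Total: 14 + 9 + 6 + 14 = 43.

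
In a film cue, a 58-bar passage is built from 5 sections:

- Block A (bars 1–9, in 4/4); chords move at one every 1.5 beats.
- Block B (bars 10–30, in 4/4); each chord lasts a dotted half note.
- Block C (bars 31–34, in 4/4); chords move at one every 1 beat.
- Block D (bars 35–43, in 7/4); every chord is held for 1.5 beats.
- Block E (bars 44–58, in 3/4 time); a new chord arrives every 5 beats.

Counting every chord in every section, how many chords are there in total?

119 chords

A: 9·4 = 36 beats, 36/1.5 = 24 chords.
B: 21·4 = 84 beats, 84/3 = 28 chords.
C: 4·4 = 16 beats, 16/1 = 16 chords.
D: 9·7 = 63 beats, 63/1.5 = 42 chords.
E: 15·3 = 45 beats, 45/5 = 9 chords.
Total: 24 + 28 + 16 + 42 + 9 = 119.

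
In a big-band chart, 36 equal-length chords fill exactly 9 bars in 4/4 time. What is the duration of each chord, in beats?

9 bars × 4 beats/bar = 36 beats total.
36 beats ÷ 36 chords = 1 beats per chord.
(That is a quarter note.)

1 beat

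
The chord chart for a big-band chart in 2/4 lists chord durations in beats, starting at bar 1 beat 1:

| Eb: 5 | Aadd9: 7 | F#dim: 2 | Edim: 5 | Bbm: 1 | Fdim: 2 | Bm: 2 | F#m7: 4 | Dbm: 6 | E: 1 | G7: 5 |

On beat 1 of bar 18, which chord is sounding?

E

Beat 1 of bar 18 is beat (18−1)×2 + 1 = 35 overall.
Running totals: Eb ends at 5, Aadd9 ends at 12, F#dim ends at 14, Edim ends at 19, Bbm ends at 20, Fdim ends at 22, Bm ends at 24, F#m7 ends at 28, Dbm ends at 34, E ends at 35.
Beat 35 falls within E.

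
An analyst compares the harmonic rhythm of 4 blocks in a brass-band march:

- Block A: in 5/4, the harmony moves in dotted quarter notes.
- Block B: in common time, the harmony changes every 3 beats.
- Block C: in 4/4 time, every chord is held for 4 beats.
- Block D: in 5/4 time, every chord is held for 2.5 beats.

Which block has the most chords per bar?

A: 5/1.5 = 10/3 chords/bar.
B: 4/3 = 4/3 chords/bar.
C: 4/4 = 1 chord/bar.
D: 5/2.5 = 2 chords/bar.
Fastest is A at 10/3 chords/bar.

Block A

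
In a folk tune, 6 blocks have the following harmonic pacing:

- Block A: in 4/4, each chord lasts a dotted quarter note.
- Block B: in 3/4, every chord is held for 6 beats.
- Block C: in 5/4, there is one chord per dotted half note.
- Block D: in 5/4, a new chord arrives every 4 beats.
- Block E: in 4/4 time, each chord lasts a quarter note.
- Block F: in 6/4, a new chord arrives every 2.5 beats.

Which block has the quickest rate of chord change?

A: each chord is 1.5 beats in 4/4, so 8/3 per bar.
B: each chord is 6 beats in 3/4, so 0.5 per bar.
C: each chord is 3 beats in 5/4, so 5/3 per bar.
D: each chord is 4 beats in 5/4, so 1.25 per bar.
E: each chord is 1 beat in 4/4, so 4 per bar.
F: each chord is 2.5 beats in 6/4, so 2.4 per bar.
Fastest is E at 4 chords/bar.

Block E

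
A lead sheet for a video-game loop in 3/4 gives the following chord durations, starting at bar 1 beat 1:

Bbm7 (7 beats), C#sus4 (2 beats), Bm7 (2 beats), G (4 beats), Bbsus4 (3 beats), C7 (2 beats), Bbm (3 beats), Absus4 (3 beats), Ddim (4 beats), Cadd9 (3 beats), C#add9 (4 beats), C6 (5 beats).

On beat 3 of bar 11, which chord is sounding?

Cadd9

Beat 3 of bar 11 is beat (11−1)×3 + 3 = 33 overall.
Running totals: Bbm7 ends at 7, C#sus4 ends at 9, Bm7 ends at 11, G ends at 15, Bbsus4 ends at 18, C7 ends at 20, Bbm ends at 23, Absus4 ends at 26, Ddim ends at 30, Cadd9 ends at 33.
Beat 33 falls within Cadd9.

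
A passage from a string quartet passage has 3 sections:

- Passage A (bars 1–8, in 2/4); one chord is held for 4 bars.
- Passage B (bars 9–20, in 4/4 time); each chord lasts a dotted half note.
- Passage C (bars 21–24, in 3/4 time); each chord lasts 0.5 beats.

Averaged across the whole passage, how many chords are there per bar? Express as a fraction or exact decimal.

A: 8 bars of 2 beats is 16 beats; at 8 beats each that's 2 chords.
B: 12 bars of 4 beats is 48 beats; at 3 beats each that's 16 chords.
C: 4 bars of 3 beats is 12 beats; at 0.5 beats each that's 24 chords.
Overall: 42 chords over 24 bars → 42/24 = 1.75 chords per bar.

1.75 chords per bar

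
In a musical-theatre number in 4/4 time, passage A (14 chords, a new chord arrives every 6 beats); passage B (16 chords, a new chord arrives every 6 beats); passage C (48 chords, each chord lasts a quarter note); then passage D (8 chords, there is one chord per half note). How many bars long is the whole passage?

A: 14 × 6 = 84 beats = 21 bars.
B: 16 × 6 = 96 beats = 24 bars.
C: 48 × 1 = 48 beats = 12 bars.
D: 8 × 2 = 16 beats = 4 bars.
Total: 21 + 24 + 12 + 4 = 61 bars.

61 bars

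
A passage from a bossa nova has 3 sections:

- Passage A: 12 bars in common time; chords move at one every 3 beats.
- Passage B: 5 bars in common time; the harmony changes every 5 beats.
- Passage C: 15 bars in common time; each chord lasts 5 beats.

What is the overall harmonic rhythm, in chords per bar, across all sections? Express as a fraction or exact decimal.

1 chords per bar

A: 12 × 4 = 48 beats ÷ 3 = 16 chords.
B: 5 × 4 = 20 beats ÷ 5 = 4 chords.
C: 15 × 4 = 60 beats ÷ 5 = 12 chords.
Overall: 32 chords over 32 bars → 32/32 = 1 chords per bar.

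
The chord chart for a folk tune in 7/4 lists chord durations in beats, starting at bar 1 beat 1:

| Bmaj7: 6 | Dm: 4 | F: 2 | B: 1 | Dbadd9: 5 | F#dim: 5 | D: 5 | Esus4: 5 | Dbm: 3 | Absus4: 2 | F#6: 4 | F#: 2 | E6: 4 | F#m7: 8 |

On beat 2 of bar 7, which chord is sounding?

Beat 2 of bar 7 is beat (7−1)×7 + 2 = 44 overall.
Running totals: Bmaj7 ends at 6, Dm ends at 10, F ends at 12, B ends at 13, Dbadd9 ends at 18, F#dim ends at 23, D ends at 28, Esus4 ends at 33, Dbm ends at 36, Absus4 ends at 38, F#6 ends at 42, F# ends at 44.
Beat 44 falls within F#.

F#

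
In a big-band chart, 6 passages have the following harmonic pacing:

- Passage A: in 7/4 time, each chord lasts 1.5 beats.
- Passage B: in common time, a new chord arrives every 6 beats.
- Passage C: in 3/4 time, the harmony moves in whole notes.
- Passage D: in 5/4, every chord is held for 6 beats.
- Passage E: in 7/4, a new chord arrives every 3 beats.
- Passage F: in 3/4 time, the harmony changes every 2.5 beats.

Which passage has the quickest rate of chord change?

Passage A

A: 7/1.5 = 14/3 chords/bar.
B: 4/6 = 2/3 chords/bar.
C: 3/4 = 0.75 chords/bar.
D: 5/6 = 5/6 chords/bar.
E: 7/3 = 7/3 chords/bar.
F: 3/2.5 = 1.2 chords/bar.
Fastest is A at 14/3 chords/bar.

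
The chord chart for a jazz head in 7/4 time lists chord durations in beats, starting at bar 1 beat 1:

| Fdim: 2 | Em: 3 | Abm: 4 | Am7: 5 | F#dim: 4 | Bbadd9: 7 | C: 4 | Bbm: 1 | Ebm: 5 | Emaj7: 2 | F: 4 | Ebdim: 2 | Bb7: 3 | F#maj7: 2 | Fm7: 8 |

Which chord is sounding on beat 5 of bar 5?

Ebm

Beat 5 of bar 5 is beat (5−1)×7 + 5 = 33 overall.
Running totals: Fdim ends at 2, Em ends at 5, Abm ends at 9, Am7 ends at 14, F#dim ends at 18, Bbadd9 ends at 25, C ends at 29, Bbm ends at 30, Ebm ends at 35.
Beat 33 falls within Ebm.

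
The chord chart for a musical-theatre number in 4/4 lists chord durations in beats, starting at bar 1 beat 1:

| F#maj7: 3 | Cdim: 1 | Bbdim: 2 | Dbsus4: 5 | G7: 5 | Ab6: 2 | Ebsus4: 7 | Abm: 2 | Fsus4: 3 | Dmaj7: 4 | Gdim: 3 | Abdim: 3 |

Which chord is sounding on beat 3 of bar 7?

Beat 3 of bar 7 is beat (7−1)×4 + 3 = 27 overall.
Running totals: F#maj7 ends at 3, Cdim ends at 4, Bbdim ends at 6, Dbsus4 ends at 11, G7 ends at 16, Ab6 ends at 18, Ebsus4 ends at 25, Abm ends at 27.
Beat 27 falls within Abm.

Abm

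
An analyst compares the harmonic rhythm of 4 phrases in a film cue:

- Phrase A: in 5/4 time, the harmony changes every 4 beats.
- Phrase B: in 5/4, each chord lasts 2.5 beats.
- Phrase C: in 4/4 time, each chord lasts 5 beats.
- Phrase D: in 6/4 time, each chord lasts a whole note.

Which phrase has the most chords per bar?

A: each chord is 4 beats in 5/4, so 1.25 per bar.
B: each chord is 2.5 beats in 5/4, so 2 per bar.
C: each chord is 5 beats in 4/4, so 0.8 per bar.
D: each chord is 4 beats in 6/4, so 1.5 per bar.
Fastest is B at 2 chords/bar.

Phrase B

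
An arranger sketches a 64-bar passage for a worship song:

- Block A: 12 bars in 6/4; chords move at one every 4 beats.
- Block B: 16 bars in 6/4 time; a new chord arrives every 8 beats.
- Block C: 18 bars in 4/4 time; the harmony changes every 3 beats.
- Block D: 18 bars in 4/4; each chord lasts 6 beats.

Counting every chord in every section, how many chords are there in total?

A: 12 bars × 6 beats = 72 beats; 4 beats/chord → 18 chords.
B: 16 bars × 6 beats = 96 beats; 8 beats/chord → 12 chords.
C: 18 bars × 4 beats = 72 beats; 3 beats/chord → 24 chords.
D: 18 bars × 4 beats = 72 beats; 6 beats/chord → 12 chords.
Total: 18 + 12 + 24 + 12 = 66.

66 chords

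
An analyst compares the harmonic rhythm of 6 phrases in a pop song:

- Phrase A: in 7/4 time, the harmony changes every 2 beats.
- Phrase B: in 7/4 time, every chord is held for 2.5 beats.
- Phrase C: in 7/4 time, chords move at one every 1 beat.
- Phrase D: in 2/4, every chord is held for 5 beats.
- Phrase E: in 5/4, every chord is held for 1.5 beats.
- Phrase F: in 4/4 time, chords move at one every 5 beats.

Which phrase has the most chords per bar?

Phrase C

A: each chord is 2 beats in 7/4, so 3.5 per bar.
B: each chord is 2.5 beats in 7/4, so 2.8 per bar.
C: each chord is 1 beat in 7/4, so 7 per bar.
D: each chord is 5 beats in 2/4, so 0.4 per bar.
E: each chord is 1.5 beats in 5/4, so 10/3 per bar.
F: each chord is 5 beats in 4/4, so 0.8 per bar.
Fastest is C at 7 chords/bar.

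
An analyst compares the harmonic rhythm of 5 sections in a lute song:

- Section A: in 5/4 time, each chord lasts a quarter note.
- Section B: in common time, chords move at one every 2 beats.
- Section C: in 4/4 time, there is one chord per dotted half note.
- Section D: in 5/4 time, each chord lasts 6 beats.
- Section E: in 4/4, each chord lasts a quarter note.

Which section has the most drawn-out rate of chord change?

A: 5/1 = 5 chords/bar.
B: 4/2 = 2 chords/bar.
C: 4/3 = 4/3 chords/bar.
D: 5/6 = 5/6 chords/bar.
E: 4/1 = 4 chords/bar.
Slowest is D at 5/6 chords/bar.

Section D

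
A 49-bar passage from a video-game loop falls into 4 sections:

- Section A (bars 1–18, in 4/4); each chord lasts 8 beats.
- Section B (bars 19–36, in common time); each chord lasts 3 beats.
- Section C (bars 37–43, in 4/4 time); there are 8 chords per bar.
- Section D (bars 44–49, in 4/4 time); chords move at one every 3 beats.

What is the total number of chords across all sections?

A has 72 beats and chords last 8 each, so 9 chords.
B has 72 beats and chords last 3 each, so 24 chords.
C has 28 beats and chords last 0.5 each, so 56 chords.
D has 24 beats and chords last 3 each, so 8 chords.
Total: 9 + 24 + 56 + 8 = 97.

97 chords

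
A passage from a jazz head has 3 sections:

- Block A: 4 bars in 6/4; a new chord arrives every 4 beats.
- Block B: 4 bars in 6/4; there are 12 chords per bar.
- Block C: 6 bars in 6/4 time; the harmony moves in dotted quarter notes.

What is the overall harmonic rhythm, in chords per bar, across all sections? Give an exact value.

39/7 chords per bar

A: 4 × 6 = 24 beats ÷ 4 = 6 chords.
B: 4 × 6 = 24 beats ÷ 0.5 = 48 chords.
C: 6 × 6 = 36 beats ÷ 1.5 = 24 chords.
Overall: 78 chords over 14 bars → 78/14 = 39/7 chords per bar.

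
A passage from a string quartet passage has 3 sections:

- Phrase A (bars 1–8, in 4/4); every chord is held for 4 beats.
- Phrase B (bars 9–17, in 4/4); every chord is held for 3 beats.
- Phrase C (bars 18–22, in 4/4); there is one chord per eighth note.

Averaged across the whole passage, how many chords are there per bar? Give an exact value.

30/11 chords per bar

A: 8 bars of 4 beats is 32 beats; at 4 beats each that's 8 chords.
B: 9 bars of 4 beats is 36 beats; at 3 beats each that's 12 chords.
C: 5 bars of 4 beats is 20 beats; at 0.5 beats each that's 40 chords.
Overall: 60 chords over 22 bars → 60/22 = 30/11 chords per bar.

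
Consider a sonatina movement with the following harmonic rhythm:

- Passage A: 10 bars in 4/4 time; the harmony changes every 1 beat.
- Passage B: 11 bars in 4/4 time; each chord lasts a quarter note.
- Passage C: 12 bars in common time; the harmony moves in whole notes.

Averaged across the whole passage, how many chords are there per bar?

32/11 chords per bar

A: 10 × 4 = 40 beats ÷ 1 = 40 chords.
B: 11 × 4 = 44 beats ÷ 1 = 44 chords.
C: 12 × 4 = 48 beats ÷ 4 = 12 chords.
Overall: 96 chords over 33 bars → 96/33 = 32/11 chords per bar.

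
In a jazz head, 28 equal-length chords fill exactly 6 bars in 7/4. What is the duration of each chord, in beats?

6 bars × 7 beats/bar = 42 beats total.
42 beats ÷ 28 chords = 1.5 beats per chord.
(That is a dotted quarter note.)

1.5 beats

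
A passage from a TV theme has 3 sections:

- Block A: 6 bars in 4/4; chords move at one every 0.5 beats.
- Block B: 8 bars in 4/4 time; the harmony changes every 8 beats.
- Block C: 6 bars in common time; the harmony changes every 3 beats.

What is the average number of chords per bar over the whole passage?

3 chords per bar

A: 6 × 4 = 24 beats ÷ 0.5 = 48 chords.
B: 8 × 4 = 32 beats ÷ 8 = 4 chords.
C: 6 × 4 = 24 beats ÷ 3 = 8 chords.
Overall: 60 chords over 20 bars → 60/20 = 3 chords per bar.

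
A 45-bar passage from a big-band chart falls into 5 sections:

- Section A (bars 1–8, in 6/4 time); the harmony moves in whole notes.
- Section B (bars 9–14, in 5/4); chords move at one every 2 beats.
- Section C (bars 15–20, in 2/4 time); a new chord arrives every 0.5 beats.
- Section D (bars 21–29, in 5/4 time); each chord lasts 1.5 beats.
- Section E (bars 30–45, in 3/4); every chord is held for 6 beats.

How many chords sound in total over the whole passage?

89 chords

A: 8·6 = 48 beats, 48/4 = 12 chords.
B: 6·5 = 30 beats, 30/2 = 15 chords.
C: 6·2 = 12 beats, 12/0.5 = 24 chords.
D: 9·5 = 45 beats, 45/1.5 = 30 chords.
E: 16·3 = 48 beats, 48/6 = 8 chords.
Total: 12 + 15 + 24 + 30 + 8 = 89.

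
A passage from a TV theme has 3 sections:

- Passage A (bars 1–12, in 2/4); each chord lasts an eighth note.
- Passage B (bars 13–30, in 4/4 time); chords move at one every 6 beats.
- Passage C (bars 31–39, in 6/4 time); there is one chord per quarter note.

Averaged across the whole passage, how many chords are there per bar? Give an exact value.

38/13 chords per bar

A: 12 bars of 2 beats is 24 beats; at 0.5 beats each that's 48 chords.
B: 18 bars of 4 beats is 72 beats; at 6 beats each that's 12 chords.
C: 9 bars of 6 beats is 54 beats; at 1 beat each that's 54 chords.
Overall: 114 chords over 39 bars → 114/39 = 38/13 chords per bar.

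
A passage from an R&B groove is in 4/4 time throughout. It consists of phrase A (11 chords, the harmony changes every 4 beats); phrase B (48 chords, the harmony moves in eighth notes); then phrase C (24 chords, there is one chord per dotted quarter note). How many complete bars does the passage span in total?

A: 11 × 4 = 44 beats = 11 bars.
B: 48 × 0.5 = 24 beats = 6 bars.
C: 24 × 1.5 = 36 beats = 9 bars.
Total: 11 + 6 + 9 = 26 bars.

26 bars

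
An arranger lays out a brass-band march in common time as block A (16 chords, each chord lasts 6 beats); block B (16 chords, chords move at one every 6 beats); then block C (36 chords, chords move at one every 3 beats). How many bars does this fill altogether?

A: 16 × 6 = 96 beats = 24 bars.
B: 16 × 6 = 96 beats = 24 bars.
C: 36 × 3 = 108 beats = 27 bars.
Total: 24 + 24 + 27 = 75 bars.

75 bars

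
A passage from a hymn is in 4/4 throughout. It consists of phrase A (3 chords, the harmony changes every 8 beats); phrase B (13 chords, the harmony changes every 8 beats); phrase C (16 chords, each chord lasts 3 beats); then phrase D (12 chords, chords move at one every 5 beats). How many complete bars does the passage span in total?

59 bars

A: 3 × 8 = 24 beats = 6 bars.
B: 13 × 8 = 104 beats = 26 bars.
C: 16 × 3 = 48 beats = 12 bars.
D: 12 × 5 = 60 beats = 15 bars.
Total: 6 + 26 + 12 + 15 = 59 bars.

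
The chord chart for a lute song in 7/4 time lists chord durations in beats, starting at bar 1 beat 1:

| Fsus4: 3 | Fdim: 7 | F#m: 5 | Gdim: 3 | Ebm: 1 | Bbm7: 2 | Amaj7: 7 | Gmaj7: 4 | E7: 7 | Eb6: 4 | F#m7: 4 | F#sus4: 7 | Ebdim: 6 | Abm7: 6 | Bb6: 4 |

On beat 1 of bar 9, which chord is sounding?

Beat 1 of bar 9 is beat (9−1)×7 + 1 = 57 overall.
Running totals: Fsus4 ends at 3, Fdim ends at 10, F#m ends at 15, Gdim ends at 18, Ebm ends at 19, Bbm7 ends at 21, Amaj7 ends at 28, Gmaj7 ends at 32, E7 ends at 39, Eb6 ends at 43, F#m7 ends at 47, F#sus4 ends at 54, Ebdim ends at 60.
Beat 57 falls within Ebdim.

Ebdim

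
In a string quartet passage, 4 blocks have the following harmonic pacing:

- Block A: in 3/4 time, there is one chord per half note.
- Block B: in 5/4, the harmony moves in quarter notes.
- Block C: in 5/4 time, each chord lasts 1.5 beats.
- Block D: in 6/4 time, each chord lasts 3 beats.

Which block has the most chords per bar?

Block B

A: 3 beats/bar ÷ 2 beats/chord = 1.5 chords/bar.
B: 5 beats/bar ÷ 1 beat/chord = 5 chords/bar.
C: 5 beats/bar ÷ 1.5 beats/chord = 10/3 chords/bar.
D: 6 beats/bar ÷ 3 beats/chord = 2 chords/bar.
Fastest is B at 5 chords/bar.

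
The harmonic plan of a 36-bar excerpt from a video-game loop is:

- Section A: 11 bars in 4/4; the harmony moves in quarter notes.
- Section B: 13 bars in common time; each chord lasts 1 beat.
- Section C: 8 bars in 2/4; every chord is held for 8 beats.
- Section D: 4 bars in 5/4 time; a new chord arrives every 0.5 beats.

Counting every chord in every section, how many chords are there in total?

138 chords

A: 11·4 = 44 beats, 44/1 = 44 chords.
B: 13·4 = 52 beats, 52/1 = 52 chords.
C: 8·2 = 16 beats, 16/8 = 2 chords.
D: 4·5 = 20 beats, 20/0.5 = 40 chords.
Total: 44 + 52 + 2 + 40 = 138.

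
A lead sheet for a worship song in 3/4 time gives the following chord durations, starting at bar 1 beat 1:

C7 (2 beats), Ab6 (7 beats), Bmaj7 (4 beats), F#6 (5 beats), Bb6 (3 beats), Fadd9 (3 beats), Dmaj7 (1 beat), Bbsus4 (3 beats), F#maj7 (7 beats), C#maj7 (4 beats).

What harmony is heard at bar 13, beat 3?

C#maj7

Beat 3 of bar 13 is beat (13−1)×3 + 3 = 39 overall.
Running totals: C7 ends at 2, Ab6 ends at 9, Bmaj7 ends at 13, F#6 ends at 18, Bb6 ends at 21, Fadd9 ends at 24, Dmaj7 ends at 25, Bbsus4 ends at 28, F#maj7 ends at 35, C#maj7 ends at 39.
Beat 39 falls within C#maj7.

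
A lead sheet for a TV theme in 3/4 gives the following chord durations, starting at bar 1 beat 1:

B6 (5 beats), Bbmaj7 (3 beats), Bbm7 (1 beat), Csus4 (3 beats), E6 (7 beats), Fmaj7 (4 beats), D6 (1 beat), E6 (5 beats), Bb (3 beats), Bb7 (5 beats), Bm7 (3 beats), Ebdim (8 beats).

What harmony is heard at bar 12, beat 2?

Beat 2 of bar 12 is beat (12−1)×3 + 2 = 35 overall.
Running totals: B6 ends at 5, Bbmaj7 ends at 8, Bbm7 ends at 9, Csus4 ends at 12, E6 ends at 19, Fmaj7 ends at 23, D6 ends at 24, E6 ends at 29, Bb ends at 32, Bb7 ends at 37.
Beat 35 falls within Bb7.

Bb7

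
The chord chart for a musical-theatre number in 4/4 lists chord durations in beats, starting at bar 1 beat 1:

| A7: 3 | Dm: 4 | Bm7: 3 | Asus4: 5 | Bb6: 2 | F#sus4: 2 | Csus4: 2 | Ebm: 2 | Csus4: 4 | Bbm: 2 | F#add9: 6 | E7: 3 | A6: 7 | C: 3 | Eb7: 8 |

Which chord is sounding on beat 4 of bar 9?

Beat 4 of bar 9 is beat (9−1)×4 + 4 = 36 overall.
Running totals: A7 ends at 3, Dm ends at 7, Bm7 ends at 10, Asus4 ends at 15, Bb6 ends at 17, F#sus4 ends at 19, Csus4 ends at 21, Ebm ends at 23, Csus4 ends at 27, Bbm ends at 29, F#add9 ends at 35, E7 ends at 38.
Beat 36 falls within E7.

E7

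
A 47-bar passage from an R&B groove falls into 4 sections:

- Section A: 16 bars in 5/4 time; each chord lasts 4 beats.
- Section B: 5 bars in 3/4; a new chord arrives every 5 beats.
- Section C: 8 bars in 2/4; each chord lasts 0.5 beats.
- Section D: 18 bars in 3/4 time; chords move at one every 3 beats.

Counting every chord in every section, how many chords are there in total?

73 chords

A: 16·5 = 80 beats, 80/4 = 20 chords.
B: 5·3 = 15 beats, 15/5 = 3 chords.
C: 8·2 = 16 beats, 16/0.5 = 32 chords.
D: 18·3 = 54 beats, 54/3 = 18 chords.
Total: 20 + 3 + 32 + 18 = 73.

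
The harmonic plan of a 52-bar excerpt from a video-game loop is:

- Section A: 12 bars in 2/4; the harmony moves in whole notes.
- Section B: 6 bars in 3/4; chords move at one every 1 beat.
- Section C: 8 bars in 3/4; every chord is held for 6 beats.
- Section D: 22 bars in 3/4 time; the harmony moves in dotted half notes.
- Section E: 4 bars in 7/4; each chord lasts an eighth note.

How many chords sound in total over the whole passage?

106 chords

A has 24 beats and chords last 4 each, so 6 chords.
B has 18 beats and chords last 1 each, so 18 chords.
C has 24 beats and chords last 6 each, so 4 chords.
D has 66 beats and chords last 3 each, so 22 chords.
E has 28 beats and chords last 0.5 each, so 56 chords.
Total: 6 + 18 + 4 + 22 + 56 = 106.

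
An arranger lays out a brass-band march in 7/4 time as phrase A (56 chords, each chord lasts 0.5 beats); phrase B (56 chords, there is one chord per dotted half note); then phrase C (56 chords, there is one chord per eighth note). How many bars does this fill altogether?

32 bars

A: 56 × 0.5 = 28 beats = 4 bars.
B: 56 × 3 = 168 beats = 24 bars.
C: 56 × 0.5 = 28 beats = 4 bars.
Total: 4 + 24 + 4 = 32 bars.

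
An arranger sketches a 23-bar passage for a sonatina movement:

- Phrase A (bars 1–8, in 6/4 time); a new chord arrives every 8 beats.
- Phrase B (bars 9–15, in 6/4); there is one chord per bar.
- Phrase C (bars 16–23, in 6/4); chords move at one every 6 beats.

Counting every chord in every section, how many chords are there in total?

21 chords

A: 8 bars × 6 beats = 48 beats; 8 beats/chord → 6 chords.
B: 7 bars × 6 beats = 42 beats; 6 beats/chord → 7 chords.
C: 8 bars × 6 beats = 48 beats; 6 beats/chord → 8 chords.
Total: 6 + 7 + 8 = 21.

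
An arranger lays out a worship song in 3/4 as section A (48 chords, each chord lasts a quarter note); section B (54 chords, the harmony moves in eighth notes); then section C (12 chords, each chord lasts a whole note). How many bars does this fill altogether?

41 bars

A: 48 × 1 = 48 beats = 16 bars.
B: 54 × 0.5 = 27 beats = 9 bars.
C: 12 × 4 = 48 beats = 16 bars.
Total: 16 + 9 + 16 = 41 bars.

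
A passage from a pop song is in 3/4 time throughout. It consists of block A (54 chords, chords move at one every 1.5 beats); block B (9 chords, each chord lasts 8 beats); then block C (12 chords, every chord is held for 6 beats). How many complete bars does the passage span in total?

75 bars

A: 54 × 1.5 = 81 beats = 27 bars.
B: 9 × 8 = 72 beats = 24 bars.
C: 12 × 6 = 72 beats = 24 bars.
Total: 27 + 24 + 24 = 75 bars.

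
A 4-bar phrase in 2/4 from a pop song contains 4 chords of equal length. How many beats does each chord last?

2 beats

4 bars × 2 beats/bar = 8 beats total.
8 beats ÷ 4 chords = 2 beats per chord.
(That is a half note.)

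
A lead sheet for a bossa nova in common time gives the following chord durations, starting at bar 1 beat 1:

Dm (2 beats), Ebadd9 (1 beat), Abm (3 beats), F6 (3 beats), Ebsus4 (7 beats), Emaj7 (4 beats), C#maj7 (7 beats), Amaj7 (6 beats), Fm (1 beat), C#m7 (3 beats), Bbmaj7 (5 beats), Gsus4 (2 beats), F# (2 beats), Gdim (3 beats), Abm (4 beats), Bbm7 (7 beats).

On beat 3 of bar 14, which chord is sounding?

Beat 3 of bar 14 is beat (14−1)×4 + 3 = 55 overall.
Running totals: Dm ends at 2, Ebadd9 ends at 3, Abm ends at 6, F6 ends at 9, Ebsus4 ends at 16, Emaj7 ends at 20, C#maj7 ends at 27, Amaj7 ends at 33, Fm ends at 34, C#m7 ends at 37, Bbmaj7 ends at 42, Gsus4 ends at 44, F# ends at 46, Gdim ends at 49, Abm ends at 53, Bbm7 ends at 60.
Beat 55 falls within Bbm7.

Bbm7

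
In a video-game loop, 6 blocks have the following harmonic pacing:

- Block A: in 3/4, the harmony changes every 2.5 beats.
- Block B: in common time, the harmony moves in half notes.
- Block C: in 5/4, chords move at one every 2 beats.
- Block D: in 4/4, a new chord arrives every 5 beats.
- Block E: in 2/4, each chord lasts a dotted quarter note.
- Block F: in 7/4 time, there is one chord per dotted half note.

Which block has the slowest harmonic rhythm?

A: each chord is 2.5 beats in 3/4, so 1.2 per bar.
B: each chord is 2 beats in 4/4, so 2 per bar.
C: each chord is 2 beats in 5/4, so 2.5 per bar.
D: each chord is 5 beats in 4/4, so 0.8 per bar.
E: each chord is 1.5 beats in 2/4, so 4/3 per bar.
F: each chord is 3 beats in 7/4, so 7/3 per bar.
Slowest is D at 0.8 chords/bar.

Block D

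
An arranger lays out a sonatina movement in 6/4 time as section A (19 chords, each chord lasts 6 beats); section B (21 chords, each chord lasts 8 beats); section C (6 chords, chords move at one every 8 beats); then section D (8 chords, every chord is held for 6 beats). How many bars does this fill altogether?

63 bars

A: 19 × 6 = 114 beats = 19 bars.
B: 21 × 8 = 168 beats = 28 bars.
C: 6 × 8 = 48 beats = 8 bars.
D: 8 × 6 = 48 beats = 8 bars.
Total: 19 + 28 + 8 + 8 = 63 bars.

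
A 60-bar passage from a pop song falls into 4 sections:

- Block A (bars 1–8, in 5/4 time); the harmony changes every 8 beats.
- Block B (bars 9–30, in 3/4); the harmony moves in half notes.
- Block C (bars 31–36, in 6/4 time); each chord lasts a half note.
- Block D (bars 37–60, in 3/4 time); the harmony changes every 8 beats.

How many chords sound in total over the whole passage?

65 chords

A: 8 bars × 5 beats = 40 beats; 8 beats/chord → 5 chords.
B: 22 bars × 3 beats = 66 beats; 2 beats/chord → 33 chords.
C: 6 bars × 6 beats = 36 beats; 2 beats/chord → 18 chords.
D: 24 bars × 3 beats = 72 beats; 8 beats/chord → 9 chords.
Total: 5 + 33 + 18 + 9 = 65.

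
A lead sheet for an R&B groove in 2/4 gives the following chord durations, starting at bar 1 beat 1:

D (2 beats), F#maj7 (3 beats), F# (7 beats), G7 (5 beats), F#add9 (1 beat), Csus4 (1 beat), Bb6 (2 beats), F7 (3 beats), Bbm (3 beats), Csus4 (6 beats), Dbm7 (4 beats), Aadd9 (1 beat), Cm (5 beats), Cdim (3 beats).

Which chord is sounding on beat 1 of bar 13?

Bbm

Beat 1 of bar 13 is beat (13−1)×2 + 1 = 25 overall.
Running totals: D ends at 2, F#maj7 ends at 5, F# ends at 12, G7 ends at 17, F#add9 ends at 18, Csus4 ends at 19, Bb6 ends at 21, F7 ends at 24, Bbm ends at 27.
Beat 25 falls within Bbm.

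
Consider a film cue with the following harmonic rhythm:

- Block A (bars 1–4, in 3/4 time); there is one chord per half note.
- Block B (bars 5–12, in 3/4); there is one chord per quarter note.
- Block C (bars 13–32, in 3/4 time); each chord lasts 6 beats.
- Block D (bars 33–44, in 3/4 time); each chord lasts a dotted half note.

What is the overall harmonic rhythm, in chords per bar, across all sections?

A: 4 × 3 = 12 beats ÷ 2 = 6 chords.
B: 8 × 3 = 24 beats ÷ 1 = 24 chords.
C: 20 × 3 = 60 beats ÷ 6 = 10 chords.
D: 12 × 3 = 36 beats ÷ 3 = 12 chords.
Overall: 52 chords over 44 bars → 52/44 = 13/11 chords per bar.

13/11 chords per bar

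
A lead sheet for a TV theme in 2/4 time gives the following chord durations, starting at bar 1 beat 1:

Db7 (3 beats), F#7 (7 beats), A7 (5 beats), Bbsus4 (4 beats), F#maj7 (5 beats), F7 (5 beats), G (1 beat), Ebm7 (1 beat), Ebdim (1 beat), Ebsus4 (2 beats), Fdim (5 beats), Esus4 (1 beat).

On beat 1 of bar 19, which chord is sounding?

Fdim

Beat 1 of bar 19 is beat (19−1)×2 + 1 = 37 overall.
Running totals: Db7 ends at 3, F#7 ends at 10, A7 ends at 15, Bbsus4 ends at 19, F#maj7 ends at 24, F7 ends at 29, G ends at 30, Ebm7 ends at 31, Ebdim ends at 32, Ebsus4 ends at 34, Fdim ends at 39.
Beat 37 falls within Fdim.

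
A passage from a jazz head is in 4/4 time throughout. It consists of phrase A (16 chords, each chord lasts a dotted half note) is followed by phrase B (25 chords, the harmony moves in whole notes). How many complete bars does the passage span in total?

A: 16 × 3 = 48 beats = 12 bars.
B: 25 × 4 = 100 beats = 25 bars.
Total: 12 + 25 = 37 bars.

37 bars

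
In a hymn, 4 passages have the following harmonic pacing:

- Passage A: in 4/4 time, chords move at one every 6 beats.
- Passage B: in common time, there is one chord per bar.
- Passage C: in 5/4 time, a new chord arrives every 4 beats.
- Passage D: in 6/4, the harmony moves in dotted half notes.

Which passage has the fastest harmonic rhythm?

Passage D

A: 4/6 = 2/3 chords/bar.
B: 4/4 = 1 chord/bar.
C: 5/4 = 1.25 chords/bar.
D: 6/3 = 2 chords/bar.
Fastest is D at 2 chords/bar.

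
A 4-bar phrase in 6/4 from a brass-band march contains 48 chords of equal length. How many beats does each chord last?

4 bars × 6 beats/bar = 24 beats total.
24 beats ÷ 48 chords = 0.5 beats per chord.
(That is an eighth note.)

0.5 beats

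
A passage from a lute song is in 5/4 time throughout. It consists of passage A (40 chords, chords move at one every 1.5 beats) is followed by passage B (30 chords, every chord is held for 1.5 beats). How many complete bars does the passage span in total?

21 bars

A: 40 × 1.5 = 60 beats = 12 bars.
B: 30 × 1.5 = 45 beats = 9 bars.
Total: 12 + 9 = 21 bars.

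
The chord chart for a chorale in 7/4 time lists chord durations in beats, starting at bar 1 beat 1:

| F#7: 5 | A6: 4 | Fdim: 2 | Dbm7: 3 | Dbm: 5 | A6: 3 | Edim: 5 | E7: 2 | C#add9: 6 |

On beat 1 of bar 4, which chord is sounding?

A6

Beat 1 of bar 4 is beat (4−1)×7 + 1 = 22 overall.
Running totals: F#7 ends at 5, A6 ends at 9, Fdim ends at 11, Dbm7 ends at 14, Dbm ends at 19, A6 ends at 22.
Beat 22 falls within A6.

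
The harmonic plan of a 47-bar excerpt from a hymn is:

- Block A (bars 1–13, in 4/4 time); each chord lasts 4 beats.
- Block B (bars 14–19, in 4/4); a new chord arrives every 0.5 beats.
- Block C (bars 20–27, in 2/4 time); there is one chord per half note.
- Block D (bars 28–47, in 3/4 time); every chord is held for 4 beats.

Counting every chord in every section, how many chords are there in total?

A: 13·4 = 52 beats, 52/4 = 13 chords.
B: 6·4 = 24 beats, 24/0.5 = 48 chords.
C: 8·2 = 16 beats, 16/2 = 8 chords.
D: 20·3 = 60 beats, 60/4 = 15 chords.
Total: 13 + 48 + 8 + 15 = 84.

84 chords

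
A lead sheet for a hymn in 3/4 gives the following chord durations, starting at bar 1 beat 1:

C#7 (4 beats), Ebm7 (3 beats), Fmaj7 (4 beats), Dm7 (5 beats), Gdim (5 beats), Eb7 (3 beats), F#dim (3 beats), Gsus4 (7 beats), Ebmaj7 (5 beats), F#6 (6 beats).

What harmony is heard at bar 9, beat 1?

Beat 1 of bar 9 is beat (9−1)×3 + 1 = 25 overall.
Running totals: C#7 ends at 4, Ebm7 ends at 7, Fmaj7 ends at 11, Dm7 ends at 16, Gdim ends at 21, Eb7 ends at 24, F#dim ends at 27.
Beat 25 falls within F#dim.

F#dim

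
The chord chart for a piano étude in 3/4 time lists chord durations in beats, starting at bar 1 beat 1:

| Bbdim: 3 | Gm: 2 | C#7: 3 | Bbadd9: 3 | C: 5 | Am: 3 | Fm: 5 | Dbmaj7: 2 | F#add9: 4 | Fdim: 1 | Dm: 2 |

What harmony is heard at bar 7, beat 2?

Beat 2 of bar 7 is beat (7−1)×3 + 2 = 20 overall.
Running totals: Bbdim ends at 3, Gm ends at 5, C#7 ends at 8, Bbadd9 ends at 11, C ends at 16, Am ends at 19, Fm ends at 24.
Beat 20 falls within Fm.

Fm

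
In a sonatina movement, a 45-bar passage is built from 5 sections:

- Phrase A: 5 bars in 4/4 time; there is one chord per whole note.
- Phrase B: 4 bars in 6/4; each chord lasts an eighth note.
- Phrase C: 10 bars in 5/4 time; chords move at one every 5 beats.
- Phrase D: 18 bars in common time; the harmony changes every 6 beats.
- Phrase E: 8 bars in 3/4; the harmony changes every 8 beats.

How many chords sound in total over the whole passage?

A: 5 bars × 4 beats = 20 beats; 4 beats/chord → 5 chords.
B: 4 bars × 6 beats = 24 beats; 0.5 beats/chord → 48 chords.
C: 10 bars × 5 beats = 50 beats; 5 beats/chord → 10 chords.
D: 18 bars × 4 beats = 72 beats; 6 beats/chord → 12 chords.
E: 8 bars × 3 beats = 24 beats; 8 beats/chord → 3 chords.
Total: 5 + 48 + 10 + 12 + 3 = 78.

78 chords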